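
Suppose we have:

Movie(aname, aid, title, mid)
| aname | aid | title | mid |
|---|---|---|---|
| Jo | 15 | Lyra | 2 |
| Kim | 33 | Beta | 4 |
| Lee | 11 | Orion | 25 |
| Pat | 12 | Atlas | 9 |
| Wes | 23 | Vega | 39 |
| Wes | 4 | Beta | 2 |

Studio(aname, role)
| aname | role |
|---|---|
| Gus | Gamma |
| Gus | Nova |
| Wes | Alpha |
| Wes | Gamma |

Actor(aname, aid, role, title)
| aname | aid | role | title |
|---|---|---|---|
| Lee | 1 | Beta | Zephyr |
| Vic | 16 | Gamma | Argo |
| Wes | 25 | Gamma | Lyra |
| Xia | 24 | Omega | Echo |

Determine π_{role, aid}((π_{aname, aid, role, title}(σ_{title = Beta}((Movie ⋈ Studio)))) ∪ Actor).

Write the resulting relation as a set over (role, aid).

{(Alpha, 4), (Beta, 1), (Gamma, 16), (Gamma, 25), (Gamma, 4), (Omega, 24)}

Movie ⋈ Studio (natural join on aname): {(Wes, 23, Vega, 39, Alpha), (Wes, 23, Vega, 39, Gamma), (Wes, 4, Beta, 2, Alpha), (Wes, 4, Beta, 2, Gamma)}
Selection title = Beta: {(Wes, 4, Beta, 2, Alpha), (Wes, 4, Beta, 2, Gamma)}
π_{aname, aid, role, title} gives {(Wes, 4, Alpha, Beta), (Wes, 4, Gamma, Beta)}.
Taking the union: {(Lee, 1, Beta, Zephyr), (Vic, 16, Gamma, Argo), (Wes, 25, Gamma, Lyra), (Wes, 4, Alpha, Beta), (Wes, 4, Gamma, Beta), (Xia, 24, Omega, Echo)}
π_{role, aid} gives {(Alpha, 4), (Beta, 1), (Gamma, 16), (Gamma, 25), (Gamma, 4), (Omega, 24)}.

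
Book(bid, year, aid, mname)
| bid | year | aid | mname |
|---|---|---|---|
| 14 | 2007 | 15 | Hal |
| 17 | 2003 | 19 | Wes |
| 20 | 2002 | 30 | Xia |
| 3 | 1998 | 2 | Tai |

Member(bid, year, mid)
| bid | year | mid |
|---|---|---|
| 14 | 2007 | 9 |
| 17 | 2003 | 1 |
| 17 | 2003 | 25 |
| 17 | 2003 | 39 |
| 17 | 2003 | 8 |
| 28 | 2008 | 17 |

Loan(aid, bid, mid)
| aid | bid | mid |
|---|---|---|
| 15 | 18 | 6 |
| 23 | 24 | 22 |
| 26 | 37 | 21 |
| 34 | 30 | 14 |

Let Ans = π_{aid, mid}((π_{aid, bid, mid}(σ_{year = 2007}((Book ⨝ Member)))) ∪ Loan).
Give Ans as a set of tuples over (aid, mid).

{(15, 6), (15, 9), (23, 22), (26, 21), (34, 14)}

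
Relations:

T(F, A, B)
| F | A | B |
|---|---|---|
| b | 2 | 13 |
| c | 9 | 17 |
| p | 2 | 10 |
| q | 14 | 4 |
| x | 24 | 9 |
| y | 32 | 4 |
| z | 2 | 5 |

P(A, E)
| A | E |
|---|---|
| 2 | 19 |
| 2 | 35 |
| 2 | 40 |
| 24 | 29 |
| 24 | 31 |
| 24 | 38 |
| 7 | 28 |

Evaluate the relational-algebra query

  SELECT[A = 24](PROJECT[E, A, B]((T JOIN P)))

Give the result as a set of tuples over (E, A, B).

Joining T and P on A yields {(b, 2, 13, 19), (b, 2, 13, 35), (b, 2, 13, 40), (p, 2, 10, 19), (p, 2, 10, 35), (p, 2, 10, 40), (x, 24, 9, 29), (x, 24, 9, 31), (x, 24, 9, 38), (z, 2, 5, 19), (z, 2, 5, 35), (z, 2, 5, 40)}.
Keep only column(s) E, A, B: {(19, 2, 10), (19, 2, 13), (19, 2, 5), (29, 24, 9), (31, 24, 9), (35, 2, 10), (35, 2, 13), (35, 2, 5), (38, 24, 9), (40, 2, 10), (40, 2, 13), (40, 2, 5)}
σ[A = 24]: keep tuples satisfying A = 24 → {(29, 24, 9), (31, 24, 9), (38, 24, 9)}

{(29, 24, 9), (31, 24, 9), (38, 24, 9)}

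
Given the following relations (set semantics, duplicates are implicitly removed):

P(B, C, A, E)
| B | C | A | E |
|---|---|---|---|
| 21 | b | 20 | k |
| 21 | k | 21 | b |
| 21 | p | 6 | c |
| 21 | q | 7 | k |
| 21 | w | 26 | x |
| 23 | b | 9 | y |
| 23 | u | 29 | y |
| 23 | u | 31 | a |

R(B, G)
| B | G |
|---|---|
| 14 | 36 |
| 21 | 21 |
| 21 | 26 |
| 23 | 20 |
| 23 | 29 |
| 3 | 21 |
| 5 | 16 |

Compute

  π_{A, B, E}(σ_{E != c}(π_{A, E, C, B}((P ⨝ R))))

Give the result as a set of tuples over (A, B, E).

P ⋈ R (natural join on B): {(21, b, 20, k, 21), (21, b, 20, k, 26), (21, k, 21, b, 21), (21, k, 21, b, 26), (21, p, 6, c, 21), (21, p, 6, c, 26), (21, q, 7, k, 21), (21, q, 7, k, 26), (21, w, 26, x, 21), (21, w, 26, x, 26), (23, b, 9, y, 20), (23, b, 9, y, 29), (23, u, 29, y, 20), (23, u, 29, y, 29), (23, u, 31, a, 20), (23, u, 31, a, 29)}
Projecting to A, E, C, B (8 duplicate(s) eliminated): {(20, k, b, 21), (21, b, k, 21), (26, x, w, 21), (29, y, u, 23), (31, a, u, 23), (6, c, p, 21), (7, k, q, 21), (9, y, b, 23)}
Selection E != c: {(20, k, b, 21), (21, b, k, 21), (26, x, w, 21), (29, y, u, 23), (31, a, u, 23), (7, k, q, 21), (9, y, b, 23)}
Projecting to A, B, E: {(20, 21, k), (21, 21, b), (26, 21, x), (29, 23, y), (31, 23, a), (7, 21, k), (9, 23, y)}

{(20, 21, k), (21, 21, b), (26, 21, x), (29, 23, y), (31, 23, a), (7, 21, k), (9, 23, y)}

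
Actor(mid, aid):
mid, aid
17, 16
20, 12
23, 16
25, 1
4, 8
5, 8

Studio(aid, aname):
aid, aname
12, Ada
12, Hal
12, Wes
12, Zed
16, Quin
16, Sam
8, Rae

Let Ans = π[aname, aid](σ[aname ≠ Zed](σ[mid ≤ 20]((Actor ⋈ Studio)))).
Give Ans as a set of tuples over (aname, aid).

{(Ada, 12), (Hal, 12), (Quin, 16), (Rae, 8), (Sam, 16), (Wes, 12)}

Actor ⋈ Studio (natural join on aid): {(17, 16, Quin), (17, 16, Sam), (20, 12, Ada), (20, 12, Hal), (20, 12, Wes), (20, 12, Zed), (23, 16, Quin), (23, 16, Sam), (4, 8, Rae), (5, 8, Rae)}
Selection mid ≤ 20: {(17, 16, Quin), (17, 16, Sam), (20, 12, Ada), (20, 12, Hal), (20, 12, Wes), (20, 12, Zed), (4, 8, Rae), (5, 8, Rae)}
Selection aname ≠ Zed: {(17, 16, Quin), (17, 16, Sam), (20, 12, Ada), (20, 12, Hal), (20, 12, Wes), (4, 8, Rae), (5, 8, Rae)}
π_{aname, aid} gives {(Ada, 12), (Hal, 12), (Quin, 16), (Rae, 8), (Sam, 16), (Wes, 12)} (1 duplicate(s) eliminated).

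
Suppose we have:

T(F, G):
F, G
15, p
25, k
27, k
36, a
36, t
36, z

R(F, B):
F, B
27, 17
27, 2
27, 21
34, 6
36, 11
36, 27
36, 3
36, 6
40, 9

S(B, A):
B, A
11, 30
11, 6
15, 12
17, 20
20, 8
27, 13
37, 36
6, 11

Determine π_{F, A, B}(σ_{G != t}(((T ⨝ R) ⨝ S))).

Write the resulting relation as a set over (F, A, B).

{(27, 20, 17), (36, 11, 6), (36, 13, 27), (36, 30, 11), (36, 6, 11)}

T ⋈ R (natural join on F): {(27, k, 17), (27, k, 2), (27, k, 21), (36, a, 11), (36, a, 27), (36, a, 3), (36, a, 6), (36, t, 11), (36, t, 27), (36, t, 3), (36, t, 6), (36, z, 11), (36, z, 27), (36, z, 3), (36, z, 6)}
(T ⨝ R) ⋈ S (natural join on B): {(27, k, 17, 20), (36, a, 11, 30), (36, a, 11, 6), (36, a, 27, 13), (36, a, 6, 11), (36, t, 11, 30), (36, t, 11, 6), (36, t, 27, 13), (36, t, 6, 11), (36, z, 11, 30), (36, z, 11, 6), (36, z, 27, 13), (36, z, 6, 11)}
Filtering on G != t leaves {(27, k, 17, 20), (36, a, 11, 30), (36, a, 11, 6), (36, a, 27, 13), (36, a, 6, 11), (36, z, 11, 30), (36, z, 11, 6), (36, z, 27, 13), (36, z, 6, 11)}.
Keep only column(s) F, A, B (4 duplicate(s) eliminated): {(27, 20, 17), (36, 11, 6), (36, 13, 27), (36, 30, 11), (36, 6, 11)}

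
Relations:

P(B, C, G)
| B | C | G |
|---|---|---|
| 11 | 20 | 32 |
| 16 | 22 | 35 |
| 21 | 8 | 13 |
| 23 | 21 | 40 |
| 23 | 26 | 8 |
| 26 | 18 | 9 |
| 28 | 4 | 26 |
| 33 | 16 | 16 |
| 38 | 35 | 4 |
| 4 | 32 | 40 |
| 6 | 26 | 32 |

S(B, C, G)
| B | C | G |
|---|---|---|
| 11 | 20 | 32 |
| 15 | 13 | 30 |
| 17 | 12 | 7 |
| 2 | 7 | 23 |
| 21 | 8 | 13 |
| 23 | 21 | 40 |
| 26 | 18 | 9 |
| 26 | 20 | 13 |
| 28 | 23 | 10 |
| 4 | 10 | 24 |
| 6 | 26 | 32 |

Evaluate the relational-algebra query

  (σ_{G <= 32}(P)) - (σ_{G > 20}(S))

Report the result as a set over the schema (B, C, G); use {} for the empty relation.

{(21, 8, 13), (23, 26, 8), (26, 18, 9), (28, 4, 26), (33, 16, 16), (38, 35, 4)}

Selection G <= 32: {(11, 20, 32), (21, 8, 13), (23, 26, 8), (26, 18, 9), (28, 4, 26), (33, 16, 16), (38, 35, 4), (6, 26, 32)}
Selection G > 20: {(11, 20, 32), (15, 13, 30), (2, 7, 23), (23, 21, 40), (4, 10, 24), (6, 26, 32)}
Set difference of the two operands is {(21, 8, 13), (23, 26, 8), (26, 18, 9), (28, 4, 26), (33, 16, 16), (38, 35, 4)}.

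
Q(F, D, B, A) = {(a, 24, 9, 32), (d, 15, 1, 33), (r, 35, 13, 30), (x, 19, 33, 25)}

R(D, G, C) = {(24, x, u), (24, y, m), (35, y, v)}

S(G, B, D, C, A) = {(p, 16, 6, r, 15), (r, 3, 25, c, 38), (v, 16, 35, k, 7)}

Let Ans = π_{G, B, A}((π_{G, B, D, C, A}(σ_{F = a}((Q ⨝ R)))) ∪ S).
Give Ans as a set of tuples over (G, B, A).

Natural join on D: {(a, 24, 9, 32, x, u), (a, 24, 9, 32, y, m), (r, 35, 13, 30, y, v)}
Apply σ_{F = a}; surviving tuples: {(a, 24, 9, 32, x, u), (a, 24, 9, 32, y, m)}
π_{G, B, D, C, A} gives {(x, 9, 24, u, 32), (y, 9, 24, m, 32)}.
Union: {(x, 9, 24, u, 32), (y, 9, 24, m, 32)} with {(p, 16, 6, r, 15), (r, 3, 25, c, 38), (v, 16, 35, k, 7)} → {(p, 16, 6, r, 15), (r, 3, 25, c, 38), (v, 16, 35, k, 7), (x, 9, 24, u, 32), (y, 9, 24, m, 32)}
π_{G, B, A} gives {(p, 16, 15), (r, 3, 38), (v, 16, 7), (x, 9, 32), (y, 9, 32)}.

{(p, 16, 15), (r, 3, 38), (v, 16, 7), (x, 9, 32), (y, 9, 32)}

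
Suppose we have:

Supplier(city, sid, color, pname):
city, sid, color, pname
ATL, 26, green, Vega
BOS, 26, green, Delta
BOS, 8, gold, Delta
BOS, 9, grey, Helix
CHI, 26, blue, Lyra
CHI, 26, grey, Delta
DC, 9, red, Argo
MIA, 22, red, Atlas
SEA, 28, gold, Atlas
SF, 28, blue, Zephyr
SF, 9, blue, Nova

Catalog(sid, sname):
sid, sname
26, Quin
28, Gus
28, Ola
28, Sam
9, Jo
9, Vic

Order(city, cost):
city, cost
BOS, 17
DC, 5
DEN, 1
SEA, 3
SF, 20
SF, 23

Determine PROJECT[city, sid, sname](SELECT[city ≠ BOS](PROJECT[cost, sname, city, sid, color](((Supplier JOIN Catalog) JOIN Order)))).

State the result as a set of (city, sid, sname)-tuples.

{(DC, 9, Jo), (DC, 9, Vic), (SEA, 28, Gus), (SEA, 28, Ola), (SEA, 28, Sam), (SF, 28, Gus), (SF, 28, Ola), (SF, 28, Sam), (SF, 9, Jo), (SF, 9, Vic)}

Natural join on sid: {(ATL, 26, green, Vega, Quin), (BOS, 26, green, Delta, Quin), (BOS, 9, grey, Helix, Jo), (BOS, 9, grey, Helix, Vic), (CHI, 26, blue, Lyra, Quin), (CHI, 26, grey, Delta, Quin), (DC, 9, red, Argo, Jo), (DC, 9, red, Argo, Vic), (SEA, 28, gold, Atlas, Gus), (SEA, 28, gold, Atlas, Ola), (SEA, 28, gold, Atlas, Sam), (SF, 28, blue, Zephyr, Gus), (SF, 28, blue, Zephyr, Ola), (SF, 28, blue, Zephyr, Sam), (SF, 9, blue, Nova, Jo), (SF, 9, blue, Nova, Vic)}
Natural join on city: {(BOS, 26, green, Delta, Quin, 17), (BOS, 9, grey, Helix, Jo, 17), (BOS, 9, grey, Helix, Vic, 17), (DC, 9, red, Argo, Jo, 5), (DC, 9, red, Argo, Vic, 5), (SEA, 28, gold, Atlas, Gus, 3), (SEA, 28, gold, Atlas, Ola, 3), (SEA, 28, gold, Atlas, Sam, 3), (SF, 28, blue, Zephyr, Gus, 20), (SF, 28, blue, Zephyr, Gus, 23), (SF, 28, blue, Zephyr, Ola, 20), (SF, 28, blue, Zephyr, Ola, 23), (SF, 28, blue, Zephyr, Sam, 20), (SF, 28, blue, Zephyr, Sam, 23), (SF, 9, blue, Nova, Jo, 20), (SF, 9, blue, Nova, Jo, 23), (SF, 9, blue, Nova, Vic, 20), (SF, 9, blue, Nova, Vic, 23)}
π[cost, sname, city, sid, color]: project onto (cost, sname, city, sid, color) → {(17, Jo, BOS, 9, grey), (17, Quin, BOS, 26, green), (17, Vic, BOS, 9, grey), (20, Gus, SF, 28, blue), (20, Jo, SF, 9, blue), (20, Ola, SF, 28, blue), (20, Sam, SF, 28, blue), (20, Vic, SF, 9, blue), (23, Gus, SF, 28, blue), (23, Jo, SF, 9, blue), (23, Ola, SF, 28, blue), (23, Sam, SF, 28, blue), (23, Vic, SF, 9, blue), (3, Gus, SEA, 28, gold), (3, Ola, SEA, 28, gold), (3, Sam, SEA, 28, gold), (5, Jo, DC, 9, red), (5, Vic, DC, 9, red)}
σ[city ≠ BOS]: keep tuples satisfying city ≠ BOS → {(20, Gus, SF, 28, blue), (20, Jo, SF, 9, blue), (20, Ola, SF, 28, blue), (20, Sam, SF, 28, blue), (20, Vic, SF, 9, blue), (23, Gus, SF, 28, blue), (23, Jo, SF, 9, blue), (23, Ola, SF, 28, blue), (23, Sam, SF, 28, blue), (23, Vic, SF, 9, blue), (3, Gus, SEA, 28, gold), (3, Ola, SEA, 28, gold), (3, Sam, SEA, 28, gold), (5, Jo, DC, 9, red), (5, Vic, DC, 9, red)}
π[city, sid, sname]: project onto (city, sid, sname) (5 duplicate(s) eliminated) → {(DC, 9, Jo), (DC, 9, Vic), (SEA, 28, Gus), (SEA, 28, Ola), (SEA, 28, Sam), (SF, 28, Gus), (SF, 28, Ola), (SF, 28, Sam), (SF, 9, Jo), (SF, 9, Vic)}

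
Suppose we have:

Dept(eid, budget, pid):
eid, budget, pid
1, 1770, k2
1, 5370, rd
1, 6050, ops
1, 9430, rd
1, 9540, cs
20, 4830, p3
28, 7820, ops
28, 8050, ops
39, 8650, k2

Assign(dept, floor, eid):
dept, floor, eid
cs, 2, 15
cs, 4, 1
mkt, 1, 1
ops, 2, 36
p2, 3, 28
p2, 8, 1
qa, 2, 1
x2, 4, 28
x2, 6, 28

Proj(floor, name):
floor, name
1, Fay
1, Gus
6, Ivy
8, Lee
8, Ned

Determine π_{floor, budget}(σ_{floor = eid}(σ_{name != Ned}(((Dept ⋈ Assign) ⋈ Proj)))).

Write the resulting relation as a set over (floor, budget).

Joining Dept and Assign on eid yields {(1, 1770, k2, cs, 4), (1, 1770, k2, mkt, 1), (1, 1770, k2, p2, 8), (1, 1770, k2, qa, 2), (1, 5370, rd, cs, 4), (1, 5370, rd, mkt, 1), (1, 5370, rd, p2, 8), (1, 5370, rd, qa, 2), (1, 6050, ops, cs, 4), (1, 6050, ops, mkt, 1), (1, 6050, ops, p2, 8), (1, 6050, ops, qa, 2), (1, 9430, rd, cs, 4), (1, 9430, rd, mkt, 1), (1, 9430, rd, p2, 8), (1, 9430, rd, qa, 2), (1, 9540, cs, cs, 4), (1, 9540, cs, mkt, 1), (1, 9540, cs, p2, 8), (1, 9540, cs, qa, 2), (28, 7820, ops, p2, 3), (28, 7820, ops, x2, 4), (28, 7820, ops, x2, 6), (28, 8050, ops, p2, 3), (28, 8050, ops, x2, 4), (28, 8050, ops, x2, 6)}.
Joining (Dept ⋈ Assign) and Proj on floor yields {(1, 1770, k2, mkt, 1, Fay), (1, 1770, k2, mkt, 1, Gus), (1, 1770, k2, p2, 8, Lee), (1, 1770, k2, p2, 8, Ned), (1, 5370, rd, mkt, 1, Fay), (1, 5370, rd, mkt, 1, Gus), (1, 5370, rd, p2, 8, Lee), (1, 5370, rd, p2, 8, Ned), (1, 6050, ops, mkt, 1, Fay), (1, 6050, ops, mkt, 1, Gus), (1, 6050, ops, p2, 8, Lee), (1, 6050, ops, p2, 8, Ned), (1, 9430, rd, mkt, 1, Fay), (1, 9430, rd, mkt, 1, Gus), (1, 9430, rd, p2, 8, Lee), (1, 9430, rd, p2, 8, Ned), (1, 9540, cs, mkt, 1, Fay), (1, 9540, cs, mkt, 1, Gus), (1, 9540, cs, p2, 8, Lee), (1, 9540, cs, p2, 8, Ned), (28, 7820, ops, x2, 6, Ivy), (28, 8050, ops, x2, 6, Ivy)}.
σ[name != Ned]: keep tuples satisfying name != Ned → {(1, 1770, k2, mkt, 1, Fay), (1, 1770, k2, mkt, 1, Gus), (1, 1770, k2, p2, 8, Lee), (1, 5370, rd, mkt, 1, Fay), (1, 5370, rd, mkt, 1, Gus), (1, 5370, rd, p2, 8, Lee), (1, 6050, ops, mkt, 1, Fay), (1, 6050, ops, mkt, 1, Gus), (1, 6050, ops, p2, 8, Lee), (1, 9430, rd, mkt, 1, Fay), (1, 9430, rd, mkt, 1, Gus), (1, 9430, rd, p2, 8, Lee), (1, 9540, cs, mkt, 1, Fay), (1, 9540, cs, mkt, 1, Gus), (1, 9540, cs, p2, 8, Lee), (28, 7820, ops, x2, 6, Ivy), (28, 8050, ops, x2, 6, Ivy)}
σ[floor = eid]: keep tuples satisfying floor = eid → {(1, 1770, k2, mkt, 1, Fay), (1, 1770, k2, mkt, 1, Gus), (1, 5370, rd, mkt, 1, Fay), (1, 5370, rd, mkt, 1, Gus), (1, 6050, ops, mkt, 1, Fay), (1, 6050, ops, mkt, 1, Gus), (1, 9430, rd, mkt, 1, Fay), (1, 9430, rd, mkt, 1, Gus), (1, 9540, cs, mkt, 1, Fay), (1, 9540, cs, mkt, 1, Gus)}
Projecting to floor, budget (5 duplicate(s) eliminated): {(1, 1770), (1, 5370), (1, 6050), (1, 9430), (1, 9540)}

{(1, 1770), (1, 5370), (1, 6050), (1, 9430), (1, 9540)}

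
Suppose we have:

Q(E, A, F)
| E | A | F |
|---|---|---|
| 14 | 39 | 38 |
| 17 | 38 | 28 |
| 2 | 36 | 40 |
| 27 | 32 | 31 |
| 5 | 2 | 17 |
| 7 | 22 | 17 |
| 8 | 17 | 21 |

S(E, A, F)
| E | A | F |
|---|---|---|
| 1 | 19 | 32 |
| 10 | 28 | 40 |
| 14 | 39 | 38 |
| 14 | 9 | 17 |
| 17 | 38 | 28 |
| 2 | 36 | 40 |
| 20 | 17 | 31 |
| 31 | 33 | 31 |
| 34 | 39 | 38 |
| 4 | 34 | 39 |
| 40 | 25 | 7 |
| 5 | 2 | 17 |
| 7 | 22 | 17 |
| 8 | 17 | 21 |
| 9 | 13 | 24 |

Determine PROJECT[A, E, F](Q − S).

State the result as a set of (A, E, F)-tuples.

{(32, 27, 31)}

Set difference of the two operands is {(27, 32, 31)}.
Projecting to A, E, F: {(32, 27, 31)}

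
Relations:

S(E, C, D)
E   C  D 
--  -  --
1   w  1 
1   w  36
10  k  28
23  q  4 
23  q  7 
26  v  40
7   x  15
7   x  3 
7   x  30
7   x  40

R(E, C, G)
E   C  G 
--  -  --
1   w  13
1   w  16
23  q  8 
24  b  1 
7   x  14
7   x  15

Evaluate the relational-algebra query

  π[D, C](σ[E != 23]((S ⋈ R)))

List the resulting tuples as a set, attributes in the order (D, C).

Natural join on E, C: {(1, w, 1, 13), (1, w, 1, 16), (1, w, 36, 13), (1, w, 36, 16), (23, q, 4, 8), (23, q, 7, 8), (7, x, 15, 14), (7, x, 15, 15), (7, x, 3, 14), (7, x, 3, 15), (7, x, 30, 14), (7, x, 30, 15), (7, x, 40, 14), (7, x, 40, 15)}
Apply σ_{E != 23}; surviving tuples: {(1, w, 1, 13), (1, w, 1, 16), (1, w, 36, 13), (1, w, 36, 16), (7, x, 15, 14), (7, x, 15, 15), (7, x, 3, 14), (7, x, 3, 15), (7, x, 30, 14), (7, x, 30, 15), (7, x, 40, 14), (7, x, 40, 15)}
π_{D, C} gives {(1, w), (15, x), (3, x), (30, x), (36, w), (40, x)} (6 duplicate(s) eliminated).

{(1, w), (15, x), (3, x), (30, x), (36, w), (40, x)}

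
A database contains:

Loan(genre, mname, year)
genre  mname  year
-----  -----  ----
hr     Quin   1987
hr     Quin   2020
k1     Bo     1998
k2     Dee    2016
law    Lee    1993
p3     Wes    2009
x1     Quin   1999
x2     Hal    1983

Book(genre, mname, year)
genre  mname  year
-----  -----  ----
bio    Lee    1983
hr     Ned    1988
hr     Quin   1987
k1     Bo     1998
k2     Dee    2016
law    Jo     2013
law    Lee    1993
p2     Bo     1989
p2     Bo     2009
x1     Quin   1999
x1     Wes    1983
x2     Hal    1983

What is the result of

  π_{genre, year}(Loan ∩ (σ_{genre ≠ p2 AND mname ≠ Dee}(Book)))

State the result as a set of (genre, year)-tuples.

Filtering on genre ≠ p2 AND mname ≠ Dee leaves {(bio, Lee, 1983), (hr, Ned, 1988), (hr, Quin, 1987), (k1, Bo, 1998), (law, Jo, 2013), (law, Lee, 1993), (x1, Quin, 1999), (x1, Wes, 1983), (x2, Hal, 1983)}.
Intersection: {(hr, Quin, 1987), (hr, Quin, 2020), (k1, Bo, 1998), (k2, Dee, 2016), (law, Lee, 1993), (p3, Wes, 2009), (x1, Quin, 1999), (x2, Hal, 1983)} with {(bio, Lee, 1983), (hr, Ned, 1988), (hr, Quin, 1987), (k1, Bo, 1998), (law, Jo, 2013), (law, Lee, 1993), (x1, Quin, 1999), (x1, Wes, 1983), (x2, Hal, 1983)} → {(hr, Quin, 1987), (k1, Bo, 1998), (law, Lee, 1993), (x1, Quin, 1999), (x2, Hal, 1983)}
Projecting to genre, year: {(hr, 1987), (k1, 1998), (law, 1993), (x1, 1999), (x2, 1983)}

{(hr, 1987), (k1, 1998), (law, 1993), (x1, 1999), (x2, 1983)}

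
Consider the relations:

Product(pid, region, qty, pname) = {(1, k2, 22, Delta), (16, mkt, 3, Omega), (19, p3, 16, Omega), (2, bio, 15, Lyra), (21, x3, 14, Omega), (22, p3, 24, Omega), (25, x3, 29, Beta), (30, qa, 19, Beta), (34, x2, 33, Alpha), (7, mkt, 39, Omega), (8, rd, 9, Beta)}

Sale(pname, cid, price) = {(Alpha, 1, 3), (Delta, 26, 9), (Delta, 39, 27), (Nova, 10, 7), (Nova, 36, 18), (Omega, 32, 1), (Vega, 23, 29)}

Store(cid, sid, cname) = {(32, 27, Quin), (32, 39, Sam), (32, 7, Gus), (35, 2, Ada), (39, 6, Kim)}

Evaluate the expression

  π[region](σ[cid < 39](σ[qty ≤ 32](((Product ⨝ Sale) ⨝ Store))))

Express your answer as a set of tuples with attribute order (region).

Joining Product and Sale on pname yields {(1, k2, 22, Delta, 26, 9), (1, k2, 22, Delta, 39, 27), (16, mkt, 3, Omega, 32, 1), (19, p3, 16, Omega, 32, 1), (21, x3, 14, Omega, 32, 1), (22, p3, 24, Omega, 32, 1), (34, x2, 33, Alpha, 1, 3), (7, mkt, 39, Omega, 32, 1)}.
Joining (Product ⨝ Sale) and Store on cid yields {(1, k2, 22, Delta, 39, 27, 6, Kim), (16, mkt, 3, Omega, 32, 1, 27, Quin), (16, mkt, 3, Omega, 32, 1, 39, Sam), (16, mkt, 3, Omega, 32, 1, 7, Gus), (19, p3, 16, Omega, 32, 1, 27, Quin), (19, p3, 16, Omega, 32, 1, 39, Sam), (19, p3, 16, Omega, 32, 1, 7, Gus), (21, x3, 14, Omega, 32, 1, 27, Quin), (21, x3, 14, Omega, 32, 1, 39, Sam), (21, x3, 14, Omega, 32, 1, 7, Gus), (22, p3, 24, Omega, 32, 1, 27, Quin), (22, p3, 24, Omega, 32, 1, 39, Sam), (22, p3, 24, Omega, 32, 1, 7, Gus), (7, mkt, 39, Omega, 32, 1, 27, Quin), (7, mkt, 39, Omega, 32, 1, 39, Sam), (7, mkt, 39, Omega, 32, 1, 7, Gus)}.
Selection qty ≤ 32: {(1, k2, 22, Delta, 39, 27, 6, Kim), (16, mkt, 3, Omega, 32, 1, 27, Quin), (16, mkt, 3, Omega, 32, 1, 39, Sam), (16, mkt, 3, Omega, 32, 1, 7, Gus), (19, p3, 16, Omega, 32, 1, 27, Quin), (19, p3, 16, Omega, 32, 1, 39, Sam), (19, p3, 16, Omega, 32, 1, 7, Gus), (21, x3, 14, Omega, 32, 1, 27, Quin), (21, x3, 14, Omega, 32, 1, 39, Sam), (21, x3, 14, Omega, 32, 1, 7, Gus), (22, p3, 24, Omega, 32, 1, 27, Quin), (22, p3, 24, Omega, 32, 1, 39, Sam), (22, p3, 24, Omega, 32, 1, 7, Gus)}
Selection cid < 39: {(16, mkt, 3, Omega, 32, 1, 27, Quin), (16, mkt, 3, Omega, 32, 1, 39, Sam), (16, mkt, 3, Omega, 32, 1, 7, Gus), (19, p3, 16, Omega, 32, 1, 27, Quin), (19, p3, 16, Omega, 32, 1, 39, Sam), (19, p3, 16, Omega, 32, 1, 7, Gus), (21, x3, 14, Omega, 32, 1, 27, Quin), (21, x3, 14, Omega, 32, 1, 39, Sam), (21, x3, 14, Omega, 32, 1, 7, Gus), (22, p3, 24, Omega, 32, 1, 27, Quin), (22, p3, 24, Omega, 32, 1, 39, Sam), (22, p3, 24, Omega, 32, 1, 7, Gus)}
Projecting to region (9 duplicate(s) eliminated): {mkt, p3, x3}

{mkt, p3, x3}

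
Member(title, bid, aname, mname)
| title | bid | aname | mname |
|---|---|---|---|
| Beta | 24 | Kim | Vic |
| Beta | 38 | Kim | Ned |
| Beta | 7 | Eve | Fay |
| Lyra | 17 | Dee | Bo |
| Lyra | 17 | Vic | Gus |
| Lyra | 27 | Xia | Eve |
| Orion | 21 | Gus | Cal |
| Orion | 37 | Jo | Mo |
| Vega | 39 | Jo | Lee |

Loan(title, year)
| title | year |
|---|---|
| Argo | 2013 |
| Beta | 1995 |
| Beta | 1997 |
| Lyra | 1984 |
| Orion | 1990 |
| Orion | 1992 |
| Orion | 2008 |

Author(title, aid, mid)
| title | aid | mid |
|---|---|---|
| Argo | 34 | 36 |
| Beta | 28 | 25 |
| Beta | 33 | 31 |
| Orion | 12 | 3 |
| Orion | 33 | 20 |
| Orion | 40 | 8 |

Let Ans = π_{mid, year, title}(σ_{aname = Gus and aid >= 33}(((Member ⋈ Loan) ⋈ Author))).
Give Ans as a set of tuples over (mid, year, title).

{(20, 1990, Orion), (20, 1992, Orion), (20, 2008, Orion), (8, 1990, Orion), (8, 1992, Orion), (8, 2008, Orion)}

Member ⋈ Loan (natural join on title): {(Beta, 24, Kim, Vic, 1995), (Beta, 24, Kim, Vic, 1997), (Beta, 38, Kim, Ned, 1995), (Beta, 38, Kim, Ned, 1997), (Beta, 7, Eve, Fay, 1995), (Beta, 7, Eve, Fay, 1997), (Lyra, 17, Dee, Bo, 1984), (Lyra, 17, Vic, Gus, 1984), (Lyra, 27, Xia, Eve, 1984), (Orion, 21, Gus, Cal, 1990), (Orion, 21, Gus, Cal, 1992), (Orion, 21, Gus, Cal, 2008), (Orion, 37, Jo, Mo, 1990), (Orion, 37, Jo, Mo, 1992), (Orion, 37, Jo, Mo, 2008)}
(Member ⋈ Loan) ⋈ Author (natural join on title): {(Beta, 24, Kim, Vic, 1995, 28, 25), (Beta, 24, Kim, Vic, 1995, 33, 31), (Beta, 24, Kim, Vic, 1997, 28, 25), (Beta, 24, Kim, Vic, 1997, 33, 31), (Beta, 38, Kim, Ned, 1995, 28, 25), (Beta, 38, Kim, Ned, 1995, 33, 31), (Beta, 38, Kim, Ned, 1997, 28, 25), (Beta, 38, Kim, Ned, 1997, 33, 31), (Beta, 7, Eve, Fay, 1995, 28, 25), (Beta, 7, Eve, Fay, 1995, 33, 31), (Beta, 7, Eve, Fay, 1997, 28, 25), (Beta, 7, Eve, Fay, 1997, 33, 31), (Orion, 21, Gus, Cal, 1990, 12, 3), (Orion, 21, Gus, Cal, 1990, 33, 20), (Orion, 21, Gus, Cal, 1990, 40, 8), (Orion, 21, Gus, Cal, 1992, 12, 3), (Orion, 21, Gus, Cal, 1992, 33, 20), (Orion, 21, Gus, Cal, 1992, 40, 8), (Orion, 21, Gus, Cal, 2008, 12, 3), (Orion, 21, Gus, Cal, 2008, 33, 20), (Orion, 21, Gus, Cal, 2008, 40, 8), (Orion, 37, Jo, Mo, 1990, 12, 3), (Orion, 37, Jo, Mo, 1990, 33, 20), (Orion, 37, Jo, Mo, 1990, 40, 8), (Orion, 37, Jo, Mo, 1992, 12, 3), (Orion, 37, Jo, Mo, 1992, 33, 20), (Orion, 37, Jo, Mo, 1992, 40, 8), (Orion, 37, Jo, Mo, 2008, 12, 3), (Orion, 37, Jo, Mo, 2008, 33, 20), (Orion, 37, Jo, Mo, 2008, 40, 8)}
Selection aname = Gus and aid >= 33: {(Orion, 21, Gus, Cal, 1990, 33, 20), (Orion, 21, Gus, Cal, 1990, 40, 8), (Orion, 21, Gus, Cal, 1992, 33, 20), (Orion, 21, Gus, Cal, 1992, 40, 8), (Orion, 21, Gus, Cal, 2008, 33, 20), (Orion, 21, Gus, Cal, 2008, 40, 8)}
Keep only column(s) mid, year, title: {(20, 1990, Orion), (20, 1992, Orion), (20, 2008, Orion), (8, 1990, Orion), (8, 1992, Orion), (8, 2008, Orion)}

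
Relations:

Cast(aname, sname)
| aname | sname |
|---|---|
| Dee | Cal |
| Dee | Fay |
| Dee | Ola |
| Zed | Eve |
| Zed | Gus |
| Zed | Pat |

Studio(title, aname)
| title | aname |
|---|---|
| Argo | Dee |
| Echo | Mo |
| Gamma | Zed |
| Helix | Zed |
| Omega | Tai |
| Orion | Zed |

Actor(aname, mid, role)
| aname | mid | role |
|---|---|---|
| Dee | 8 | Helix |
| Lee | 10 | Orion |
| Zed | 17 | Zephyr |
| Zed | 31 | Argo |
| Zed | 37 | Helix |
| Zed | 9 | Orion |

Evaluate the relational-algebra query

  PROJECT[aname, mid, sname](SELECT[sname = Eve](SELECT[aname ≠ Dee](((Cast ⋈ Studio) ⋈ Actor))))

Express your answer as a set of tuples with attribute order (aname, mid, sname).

Joining Cast and Studio on aname yields {(Dee, Cal, Argo), (Dee, Fay, Argo), (Dee, Ola, Argo), (Zed, Eve, Gamma), (Zed, Eve, Helix), (Zed, Eve, Orion), (Zed, Gus, Gamma), (Zed, Gus, Helix), (Zed, Gus, Orion), (Zed, Pat, Gamma), (Zed, Pat, Helix), (Zed, Pat, Orion)}.
Joining (Cast ⋈ Studio) and Actor on aname yields {(Dee, Cal, Argo, 8, Helix), (Dee, Fay, Argo, 8, Helix), (Dee, Ola, Argo, 8, Helix), (Zed, Eve, Gamma, 17, Zephyr), (Zed, Eve, Gamma, 31, Argo), (Zed, Eve, Gamma, 37, Helix), (Zed, Eve, Gamma, 9, Orion), (Zed, Eve, Helix, 17, Zephyr), (Zed, Eve, Helix, 31, Argo), (Zed, Eve, Helix, 37, Helix), (Zed, Eve, Helix, 9, Orion), (Zed, Eve, Orion, 17, Zephyr), (Zed, Eve, Orion, 31, Argo), (Zed, Eve, Orion, 37, Helix), (Zed, Eve, Orion, 9, Orion), (Zed, Gus, Gamma, 17, Zephyr), (Zed, Gus, Gamma, 31, Argo), (Zed, Gus, Gamma, 37, Helix), (Zed, Gus, Gamma, 9, Orion), (Zed, Gus, Helix, 17, Zephyr), (Zed, Gus, Helix, 31, Argo), (Zed, Gus, Helix, 37, Helix), (Zed, Gus, Helix, 9, Orion), (Zed, Gus, Orion, 17, Zephyr), (Zed, Gus, Orion, 31, Argo), (Zed, Gus, Orion, 37, Helix), (Zed, Gus, Orion, 9, Orion), (Zed, Pat, Gamma, 17, Zephyr), (Zed, Pat, Gamma, 31, Argo), (Zed, Pat, Gamma, 37, Helix), (Zed, Pat, Gamma, 9, Orion), (Zed, Pat, Helix, 17, Zephyr), (Zed, Pat, Helix, 31, Argo), (Zed, Pat, Helix, 37, Helix), (Zed, Pat, Helix, 9, Orion), (Zed, Pat, Orion, 17, Zephyr), (Zed, Pat, Orion, 31, Argo), (Zed, Pat, Orion, 37, Helix), (Zed, Pat, Orion, 9, Orion)}.
Filtering on aname ≠ Dee leaves {(Zed, Eve, Gamma, 17, Zephyr), (Zed, Eve, Gamma, 31, Argo), (Zed, Eve, Gamma, 37, Helix), (Zed, Eve, Gamma, 9, Orion), (Zed, Eve, Helix, 17, Zephyr), (Zed, Eve, Helix, 31, Argo), (Zed, Eve, Helix, 37, Helix), (Zed, Eve, Helix, 9, Orion), (Zed, Eve, Orion, 17, Zephyr), (Zed, Eve, Orion, 31, Argo), (Zed, Eve, Orion, 37, Helix), (Zed, Eve, Orion, 9, Orion), (Zed, Gus, Gamma, 17, Zephyr), (Zed, Gus, Gamma, 31, Argo), (Zed, Gus, Gamma, 37, Helix), (Zed, Gus, Gamma, 9, Orion), (Zed, Gus, Helix, 17, Zephyr), (Zed, Gus, Helix, 31, Argo), (Zed, Gus, Helix, 37, Helix), (Zed, Gus, Helix, 9, Orion), (Zed, Gus, Orion, 17, Zephyr), (Zed, Gus, Orion, 31, Argo), (Zed, Gus, Orion, 37, Helix), (Zed, Gus, Orion, 9, Orion), (Zed, Pat, Gamma, 17, Zephyr), (Zed, Pat, Gamma, 31, Argo), (Zed, Pat, Gamma, 37, Helix), (Zed, Pat, Gamma, 9, Orion), (Zed, Pat, Helix, 17, Zephyr), (Zed, Pat, Helix, 31, Argo), (Zed, Pat, Helix, 37, Helix), (Zed, Pat, Helix, 9, Orion), (Zed, Pat, Orion, 17, Zephyr), (Zed, Pat, Orion, 31, Argo), (Zed, Pat, Orion, 37, Helix), (Zed, Pat, Orion, 9, Orion)}.
Filtering on sname = Eve leaves {(Zed, Eve, Gamma, 17, Zephyr), (Zed, Eve, Gamma, 31, Argo), (Zed, Eve, Gamma, 37, Helix), (Zed, Eve, Gamma, 9, Orion), (Zed, Eve, Helix, 17, Zephyr), (Zed, Eve, Helix, 31, Argo), (Zed, Eve, Helix, 37, Helix), (Zed, Eve, Helix, 9, Orion), (Zed, Eve, Orion, 17, Zephyr), (Zed, Eve, Orion, 31, Argo), (Zed, Eve, Orion, 37, Helix), (Zed, Eve, Orion, 9, Orion)}.
Projecting to aname, mid, sname (8 duplicate(s) eliminated): {(Zed, 17, Eve), (Zed, 31, Eve), (Zed, 37, Eve), (Zed, 9, Eve)}

{(Zed, 17, Eve), (Zed, 31, Eve), (Zed, 37, Eve), (Zed, 9, Eve)}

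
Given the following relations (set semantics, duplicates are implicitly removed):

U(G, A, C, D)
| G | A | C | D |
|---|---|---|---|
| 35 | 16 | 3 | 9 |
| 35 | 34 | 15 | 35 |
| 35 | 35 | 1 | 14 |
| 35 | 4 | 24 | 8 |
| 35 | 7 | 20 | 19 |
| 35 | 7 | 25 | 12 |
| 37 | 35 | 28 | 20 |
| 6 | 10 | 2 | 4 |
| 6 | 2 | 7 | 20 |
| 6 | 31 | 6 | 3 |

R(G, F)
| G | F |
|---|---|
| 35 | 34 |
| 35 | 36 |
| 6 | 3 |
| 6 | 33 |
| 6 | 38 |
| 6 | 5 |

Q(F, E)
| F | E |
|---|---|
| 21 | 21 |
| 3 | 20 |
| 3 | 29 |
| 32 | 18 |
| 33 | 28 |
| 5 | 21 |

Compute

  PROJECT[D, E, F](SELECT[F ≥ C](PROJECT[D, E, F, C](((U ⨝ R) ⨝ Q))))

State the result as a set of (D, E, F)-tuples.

{(20, 28, 33), (3, 28, 33), (4, 20, 3), (4, 21, 5), (4, 28, 33), (4, 29, 3)}

U ⋈ R (natural join on G): {(35, 16, 3, 9, 34), (35, 16, 3, 9, 36), (35, 34, 15, 35, 34), (35, 34, 15, 35, 36), (35, 35, 1, 14, 34), (35, 35, 1, 14, 36), (35, 4, 24, 8, 34), (35, 4, 24, 8, 36), (35, 7, 20, 19, 34), (35, 7, 20, 19, 36), (35, 7, 25, 12, 34), (35, 7, 25, 12, 36), (6, 10, 2, 4, 3), (6, 10, 2, 4, 33), (6, 10, 2, 4, 38), (6, 10, 2, 4, 5), (6, 2, 7, 20, 3), (6, 2, 7, 20, 33), (6, 2, 7, 20, 38), (6, 2, 7, 20, 5), (6, 31, 6, 3, 3), (6, 31, 6, 3, 33), (6, 31, 6, 3, 38), (6, 31, 6, 3, 5)}
(U ⨝ R) ⋈ Q (natural join on F): {(6, 10, 2, 4, 3, 20), (6, 10, 2, 4, 3, 29), (6, 10, 2, 4, 33, 28), (6, 10, 2, 4, 5, 21), (6, 2, 7, 20, 3, 20), (6, 2, 7, 20, 3, 29), (6, 2, 7, 20, 33, 28), (6, 2, 7, 20, 5, 21), (6, 31, 6, 3, 3, 20), (6, 31, 6, 3, 3, 29), (6, 31, 6, 3, 33, 28), (6, 31, 6, 3, 5, 21)}
Projecting to D, E, F, C: {(20, 20, 3, 7), (20, 21, 5, 7), (20, 28, 33, 7), (20, 29, 3, 7), (3, 20, 3, 6), (3, 21, 5, 6), (3, 28, 33, 6), (3, 29, 3, 6), (4, 20, 3, 2), (4, 21, 5, 2), (4, 28, 33, 2), (4, 29, 3, 2)}
σ[F ≥ C]: keep tuples satisfying F ≥ C → {(20, 28, 33, 7), (3, 28, 33, 6), (4, 20, 3, 2), (4, 21, 5, 2), (4, 28, 33, 2), (4, 29, 3, 2)}
Projecting to D, E, F: {(20, 28, 33), (3, 28, 33), (4, 20, 3), (4, 21, 5), (4, 28, 33), (4, 29, 3)}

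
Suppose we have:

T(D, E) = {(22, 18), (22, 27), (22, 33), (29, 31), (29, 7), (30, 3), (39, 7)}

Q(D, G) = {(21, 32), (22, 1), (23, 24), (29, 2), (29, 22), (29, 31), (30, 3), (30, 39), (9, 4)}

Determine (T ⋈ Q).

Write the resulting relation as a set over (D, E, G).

{(22, 18, 1), (22, 27, 1), (22, 33, 1), (29, 31, 2), (29, 31, 22), (29, 31, 31), (29, 7, 2), (29, 7, 22), (29, 7, 31), (30, 3, 3), (30, 3, 39)}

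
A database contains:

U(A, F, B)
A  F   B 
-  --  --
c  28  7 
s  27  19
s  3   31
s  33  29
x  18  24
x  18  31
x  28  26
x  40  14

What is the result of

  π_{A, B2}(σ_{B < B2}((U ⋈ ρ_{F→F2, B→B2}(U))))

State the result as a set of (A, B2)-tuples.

ρ[F→F2, B→B2]: schema becomes (A, F2, B2); tuples unchanged.
Natural join on A: {(c, 28, 7, 28, 7), (s, 27, 19, 27, 19), (s, 27, 19, 3, 31), (s, 27, 19, 33, 29), (s, 3, 31, 27, 19), (s, 3, 31, 3, 31), (s, 3, 31, 33, 29), (s, 33, 29, 27, 19), (s, 33, 29, 3, 31), (s, 33, 29, 33, 29), (x, 18, 24, 18, 24), (x, 18, 24, 18, 31), (x, 18, 24, 28, 26), (x, 18, 24, 40, 14), (x, 18, 31, 18, 24), (x, 18, 31, 18, 31), (x, 18, 31, 28, 26), (x, 18, 31, 40, 14), (x, 28, 26, 18, 24), (x, 28, 26, 18, 31), (x, 28, 26, 28, 26), (x, 28, 26, 40, 14), (x, 40, 14, 18, 24), (x, 40, 14, 18, 31), (x, 40, 14, 28, 26), (x, 40, 14, 40, 14)}
σ[B < B2]: keep tuples satisfying B < B2 → {(s, 27, 19, 3, 31), (s, 27, 19, 33, 29), (s, 33, 29, 3, 31), (x, 18, 24, 18, 31), (x, 18, 24, 28, 26), (x, 28, 26, 18, 31), (x, 40, 14, 18, 24), (x, 40, 14, 18, 31), (x, 40, 14, 28, 26)}
Keep only column(s) A, B2 (4 duplicate(s) eliminated): {(s, 29), (s, 31), (x, 24), (x, 26), (x, 31)}

{(s, 29), (s, 31), (x, 24), (x, 26), (x, 31)}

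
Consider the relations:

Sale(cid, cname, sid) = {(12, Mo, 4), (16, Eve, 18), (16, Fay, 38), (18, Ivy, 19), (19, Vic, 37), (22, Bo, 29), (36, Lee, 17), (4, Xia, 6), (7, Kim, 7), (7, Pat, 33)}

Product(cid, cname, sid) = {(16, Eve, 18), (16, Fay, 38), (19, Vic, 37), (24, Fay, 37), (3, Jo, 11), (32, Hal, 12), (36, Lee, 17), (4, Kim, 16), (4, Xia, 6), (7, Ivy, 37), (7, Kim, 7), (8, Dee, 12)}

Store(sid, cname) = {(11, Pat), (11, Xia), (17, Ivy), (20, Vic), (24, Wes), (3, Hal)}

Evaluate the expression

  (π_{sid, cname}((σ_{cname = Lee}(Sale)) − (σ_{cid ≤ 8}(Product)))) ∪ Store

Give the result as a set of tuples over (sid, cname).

{(11, Pat), (11, Xia), (17, Ivy), (17, Lee), (20, Vic), (24, Wes), (3, Hal)}

σ[cname = Lee]: keep tuples satisfying cname = Lee → {(36, Lee, 17)}
σ[cid ≤ 8]: keep tuples satisfying cid ≤ 8 → {(3, Jo, 11), (4, Kim, 16), (4, Xia, 6), (7, Ivy, 37), (7, Kim, 7), (8, Dee, 12)}
Taking the difference: {(36, Lee, 17)}
π_{sid, cname} gives {(17, Lee)}.
Taking the union: {(11, Pat), (11, Xia), (17, Ivy), (17, Lee), (20, Vic), (24, Wes), (3, Hal)}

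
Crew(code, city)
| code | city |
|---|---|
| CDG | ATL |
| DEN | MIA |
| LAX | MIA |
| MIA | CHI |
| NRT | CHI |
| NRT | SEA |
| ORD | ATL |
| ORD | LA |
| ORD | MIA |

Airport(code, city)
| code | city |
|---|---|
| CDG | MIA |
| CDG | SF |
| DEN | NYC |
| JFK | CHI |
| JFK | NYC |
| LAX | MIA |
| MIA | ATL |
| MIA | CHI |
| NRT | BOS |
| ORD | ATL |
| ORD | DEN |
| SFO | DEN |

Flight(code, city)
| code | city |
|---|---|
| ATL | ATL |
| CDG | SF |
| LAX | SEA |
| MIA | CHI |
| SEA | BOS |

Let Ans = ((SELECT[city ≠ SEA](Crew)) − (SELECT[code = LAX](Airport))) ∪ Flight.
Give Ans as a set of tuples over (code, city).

{(ATL, ATL), (CDG, ATL), (CDG, SF), (DEN, MIA), (LAX, SEA), (MIA, CHI), (NRT, CHI), (ORD, ATL), (ORD, LA), (ORD, MIA), (SEA, BOS)}

Apply σ_{city ≠ SEA}; surviving tuples: {(CDG, ATL), (DEN, MIA), (LAX, MIA), (MIA, CHI), (NRT, CHI), (ORD, ATL), (ORD, LA), (ORD, MIA)}
Apply σ_{code = LAX}; surviving tuples: {(LAX, MIA)}
Taking the difference: {(CDG, ATL), (DEN, MIA), (MIA, CHI), (NRT, CHI), (ORD, ATL), (ORD, LA), (ORD, MIA)}
Taking the union: {(ATL, ATL), (CDG, ATL), (CDG, SF), (DEN, MIA), (LAX, SEA), (MIA, CHI), (NRT, CHI), (ORD, ATL), (ORD, LA), (ORD, MIA), (SEA, BOS)}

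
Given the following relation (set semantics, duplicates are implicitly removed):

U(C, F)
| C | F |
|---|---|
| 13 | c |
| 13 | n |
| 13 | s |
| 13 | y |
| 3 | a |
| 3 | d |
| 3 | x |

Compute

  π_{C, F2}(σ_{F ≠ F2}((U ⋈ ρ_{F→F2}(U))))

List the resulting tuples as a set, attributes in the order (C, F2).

ρ[F→F2]: schema becomes (C, F2); tuples unchanged.
U ⋈ ρ_{F→F2}(U) (natural join on C): {(13, c, c), (13, c, n), (13, c, s), (13, c, y), (13, n, c), (13, n, n), (13, n, s), (13, n, y), (13, s, c), (13, s, n), (13, s, s), (13, s, y), (13, y, c), (13, y, n), (13, y, s), (13, y, y), (3, a, a), (3, a, d), (3, a, x), (3, d, a), (3, d, d), (3, d, x), (3, x, a), (3, x, d), (3, x, x)}
Selection F ≠ F2: {(13, c, n), (13, c, s), (13, c, y), (13, n, c), (13, n, s), (13, n, y), (13, s, c), (13, s, n), (13, s, y), (13, y, c), (13, y, n), (13, y, s), (3, a, d), (3, a, x), (3, d, a), (3, d, x), (3, x, a), (3, x, d)}
Keep only column(s) C, F2 (11 duplicate(s) eliminated): {(13, c), (13, n), (13, s), (13, y), (3, a), (3, d), (3, x)}

{(13, c), (13, n), (13, s), (13, y), (3, a), (3, d), (3, x)}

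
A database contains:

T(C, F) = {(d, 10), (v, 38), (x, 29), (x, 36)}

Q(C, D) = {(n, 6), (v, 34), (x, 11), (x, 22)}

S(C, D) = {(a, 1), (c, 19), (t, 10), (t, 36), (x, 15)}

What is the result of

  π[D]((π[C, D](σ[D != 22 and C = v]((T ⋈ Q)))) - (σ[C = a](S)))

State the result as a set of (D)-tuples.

Natural join on C: {(v, 38, 34), (x, 29, 11), (x, 29, 22), (x, 36, 11), (x, 36, 22)}
Apply σ_{D != 22 and C = v}; surviving tuples: {(v, 38, 34)}
Projecting to C, D: {(v, 34)}
Apply σ_{C = a}; surviving tuples: {(a, 1)}
Taking the difference: {(v, 34)}
Projecting to D: {34}

{34}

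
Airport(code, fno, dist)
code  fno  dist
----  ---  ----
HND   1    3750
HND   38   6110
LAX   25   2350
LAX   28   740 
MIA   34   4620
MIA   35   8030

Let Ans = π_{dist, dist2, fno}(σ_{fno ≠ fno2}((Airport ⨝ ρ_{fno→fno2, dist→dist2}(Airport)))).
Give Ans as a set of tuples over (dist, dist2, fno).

ρ[fno→fno2, dist→dist2]: schema becomes (code, fno2, dist2); tuples unchanged.
Airport ⋈ ρ_{fno→fno2, dist→dist2}(Airport) (natural join on code): {(HND, 1, 3750, 1, 3750), (HND, 1, 3750, 38, 6110), (HND, 38, 6110, 1, 3750), (HND, 38, 6110, 38, 6110), (LAX, 25, 2350, 25, 2350), (LAX, 25, 2350, 28, 740), (LAX, 28, 740, 25, 2350), (LAX, 28, 740, 28, 740), (MIA, 34, 4620, 34, 4620), (MIA, 34, 4620, 35, 8030), (MIA, 35, 8030, 34, 4620), (MIA, 35, 8030, 35, 8030)}
Filtering on fno ≠ fno2 leaves {(HND, 1, 3750, 38, 6110), (HND, 38, 6110, 1, 3750), (LAX, 25, 2350, 28, 740), (LAX, 28, 740, 25, 2350), (MIA, 34, 4620, 35, 8030), (MIA, 35, 8030, 34, 4620)}.
Keep only column(s) dist, dist2, fno: {(2350, 740, 25), (3750, 6110, 1), (4620, 8030, 34), (6110, 3750, 38), (740, 2350, 28), (8030, 4620, 35)}

{(2350, 740, 25), (3750, 6110, 1), (4620, 8030, 34), (6110, 3750, 38), (740, 2350, 28), (8030, 4620, 35)}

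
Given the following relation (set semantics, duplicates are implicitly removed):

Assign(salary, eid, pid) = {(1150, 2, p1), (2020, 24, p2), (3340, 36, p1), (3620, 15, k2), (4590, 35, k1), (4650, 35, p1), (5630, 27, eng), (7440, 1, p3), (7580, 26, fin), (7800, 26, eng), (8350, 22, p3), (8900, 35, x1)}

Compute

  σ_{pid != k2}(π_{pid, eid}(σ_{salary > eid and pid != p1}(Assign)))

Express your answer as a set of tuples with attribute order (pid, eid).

{(eng, 26), (eng, 27), (fin, 26), (k1, 35), (p2, 24), (p3, 1), (p3, 22), (x1, 35)}

Apply σ_{salary > eid and pid != p1}; surviving tuples: {(2020, 24, p2), (3620, 15, k2), (4590, 35, k1), (5630, 27, eng), (7440, 1, p3), (7580, 26, fin), (7800, 26, eng), (8350, 22, p3), (8900, 35, x1)}
Keep only column(s) pid, eid: {(eng, 26), (eng, 27), (fin, 26), (k1, 35), (k2, 15), (p2, 24), (p3, 1), (p3, 22), (x1, 35)}
Apply σ_{pid != k2}; surviving tuples: {(eng, 26), (eng, 27), (fin, 26), (k1, 35), (p2, 24), (p3, 1), (p3, 22), (x1, 35)}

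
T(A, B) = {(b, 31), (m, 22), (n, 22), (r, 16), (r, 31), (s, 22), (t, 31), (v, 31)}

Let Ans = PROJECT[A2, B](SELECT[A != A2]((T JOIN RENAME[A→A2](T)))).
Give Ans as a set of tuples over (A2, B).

ρ[A→A2]: schema becomes (A2, B); tuples unchanged.
T ⋈ RENAME[A→A2](T) (natural join on B): {(b, 31, b), (b, 31, r), (b, 31, t), (b, 31, v), (m, 22, m), (m, 22, n), (m, 22, s), (n, 22, m), (n, 22, n), (n, 22, s), (r, 16, r), (r, 31, b), (r, 31, r), (r, 31, t), (r, 31, v), (s, 22, m), (s, 22, n), (s, 22, s), (t, 31, b), (t, 31, r), (t, 31, t), (t, 31, v), (v, 31, b), (v, 31, r), (v, 31, t), (v, 31, v)}
σ[A != A2]: keep tuples satisfying A != A2 → {(b, 31, r), (b, 31, t), (b, 31, v), (m, 22, n), (m, 22, s), (n, 22, m), (n, 22, s), (r, 31, b), (r, 31, t), (r, 31, v), (s, 22, m), (s, 22, n), (t, 31, b), (t, 31, r), (t, 31, v), (v, 31, b), (v, 31, r), (v, 31, t)}
π_{A2, B} gives {(b, 31), (m, 22), (n, 22), (r, 31), (s, 22), (t, 31), (v, 31)} (11 duplicate(s) eliminated).

{(b, 31), (m, 22), (n, 22), (r, 31), (s, 22), (t, 31), (v, 31)}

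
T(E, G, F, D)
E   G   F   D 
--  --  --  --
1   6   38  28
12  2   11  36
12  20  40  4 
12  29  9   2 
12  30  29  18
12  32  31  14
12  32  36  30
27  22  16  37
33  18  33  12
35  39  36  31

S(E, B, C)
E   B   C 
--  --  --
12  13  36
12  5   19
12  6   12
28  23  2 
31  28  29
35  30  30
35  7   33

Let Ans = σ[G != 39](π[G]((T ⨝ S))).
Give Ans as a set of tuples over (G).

{2, 20, 29, 30, 32}

T ⋈ S (natural join on E): {(12, 2, 11, 36, 13, 36), (12, 2, 11, 36, 5, 19), (12, 2, 11, 36, 6, 12), (12, 20, 40, 4, 13, 36), (12, 20, 40, 4, 5, 19), (12, 20, 40, 4, 6, 12), (12, 29, 9, 2, 13, 36), (12, 29, 9, 2, 5, 19), (12, 29, 9, 2, 6, 12), (12, 30, 29, 18, 13, 36), (12, 30, 29, 18, 5, 19), (12, 30, 29, 18, 6, 12), (12, 32, 31, 14, 13, 36), (12, 32, 31, 14, 5, 19), (12, 32, 31, 14, 6, 12), (12, 32, 36, 30, 13, 36), (12, 32, 36, 30, 5, 19), (12, 32, 36, 30, 6, 12), (35, 39, 36, 31, 30, 30), (35, 39, 36, 31, 7, 33)}
π[G]: project onto (G) (14 duplicate(s) eliminated) → {2, 20, 29, 30, 32, 39}
Selection G != 39: {2, 20, 29, 30, 32}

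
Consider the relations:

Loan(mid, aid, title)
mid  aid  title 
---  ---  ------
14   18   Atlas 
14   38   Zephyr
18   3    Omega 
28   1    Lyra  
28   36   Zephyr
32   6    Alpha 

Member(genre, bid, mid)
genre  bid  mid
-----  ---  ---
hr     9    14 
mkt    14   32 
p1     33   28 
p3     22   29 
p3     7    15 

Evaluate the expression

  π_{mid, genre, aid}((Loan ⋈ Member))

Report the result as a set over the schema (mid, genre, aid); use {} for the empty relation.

Joining Loan and Member on mid yields {(14, 18, Atlas, hr, 9), (14, 38, Zephyr, hr, 9), (28, 1, Lyra, p1, 33), (28, 36, Zephyr, p1, 33), (32, 6, Alpha, mkt, 14)}.
π[mid, genre, aid]: project onto (mid, genre, aid) → {(14, hr, 18), (14, hr, 38), (28, p1, 1), (28, p1, 36), (32, mkt, 6)}

{(14, hr, 18), (14, hr, 38), (28, p1, 1), (28, p1, 36), (32, mkt, 6)}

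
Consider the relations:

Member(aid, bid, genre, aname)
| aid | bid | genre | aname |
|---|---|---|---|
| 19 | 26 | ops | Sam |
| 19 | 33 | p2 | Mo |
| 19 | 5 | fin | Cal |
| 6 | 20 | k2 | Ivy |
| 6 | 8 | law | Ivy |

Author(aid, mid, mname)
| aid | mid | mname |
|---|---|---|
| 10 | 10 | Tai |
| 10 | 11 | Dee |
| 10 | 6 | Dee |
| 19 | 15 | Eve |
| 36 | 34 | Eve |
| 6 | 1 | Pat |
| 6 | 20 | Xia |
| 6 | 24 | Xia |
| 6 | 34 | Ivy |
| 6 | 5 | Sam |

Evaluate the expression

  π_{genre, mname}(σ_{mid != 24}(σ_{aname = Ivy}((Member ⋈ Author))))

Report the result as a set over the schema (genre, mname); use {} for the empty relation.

Natural join on aid: {(19, 26, ops, Sam, 15, Eve), (19, 33, p2, Mo, 15, Eve), (19, 5, fin, Cal, 15, Eve), (6, 20, k2, Ivy, 1, Pat), (6, 20, k2, Ivy, 20, Xia), (6, 20, k2, Ivy, 24, Xia), (6, 20, k2, Ivy, 34, Ivy), (6, 20, k2, Ivy, 5, Sam), (6, 8, law, Ivy, 1, Pat), (6, 8, law, Ivy, 20, Xia), (6, 8, law, Ivy, 24, Xia), (6, 8, law, Ivy, 34, Ivy), (6, 8, law, Ivy, 5, Sam)}
σ[aname = Ivy]: keep tuples satisfying aname = Ivy → {(6, 20, k2, Ivy, 1, Pat), (6, 20, k2, Ivy, 20, Xia), (6, 20, k2, Ivy, 24, Xia), (6, 20, k2, Ivy, 34, Ivy), (6, 20, k2, Ivy, 5, Sam), (6, 8, law, Ivy, 1, Pat), (6, 8, law, Ivy, 20, Xia), (6, 8, law, Ivy, 24, Xia), (6, 8, law, Ivy, 34, Ivy), (6, 8, law, Ivy, 5, Sam)}
σ[mid != 24]: keep tuples satisfying mid != 24 → {(6, 20, k2, Ivy, 1, Pat), (6, 20, k2, Ivy, 20, Xia), (6, 20, k2, Ivy, 34, Ivy), (6, 20, k2, Ivy, 5, Sam), (6, 8, law, Ivy, 1, Pat), (6, 8, law, Ivy, 20, Xia), (6, 8, law, Ivy, 34, Ivy), (6, 8, law, Ivy, 5, Sam)}
π_{genre, mname} gives {(k2, Ivy), (k2, Pat), (k2, Sam), (k2, Xia), (law, Ivy), (law, Pat), (law, Sam), (law, Xia)}.

{(k2, Ivy), (k2, Pat), (k2, Sam), (k2, Xia), (law, Ivy), (law, Pat), (law, Sam), (law, Xia)}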